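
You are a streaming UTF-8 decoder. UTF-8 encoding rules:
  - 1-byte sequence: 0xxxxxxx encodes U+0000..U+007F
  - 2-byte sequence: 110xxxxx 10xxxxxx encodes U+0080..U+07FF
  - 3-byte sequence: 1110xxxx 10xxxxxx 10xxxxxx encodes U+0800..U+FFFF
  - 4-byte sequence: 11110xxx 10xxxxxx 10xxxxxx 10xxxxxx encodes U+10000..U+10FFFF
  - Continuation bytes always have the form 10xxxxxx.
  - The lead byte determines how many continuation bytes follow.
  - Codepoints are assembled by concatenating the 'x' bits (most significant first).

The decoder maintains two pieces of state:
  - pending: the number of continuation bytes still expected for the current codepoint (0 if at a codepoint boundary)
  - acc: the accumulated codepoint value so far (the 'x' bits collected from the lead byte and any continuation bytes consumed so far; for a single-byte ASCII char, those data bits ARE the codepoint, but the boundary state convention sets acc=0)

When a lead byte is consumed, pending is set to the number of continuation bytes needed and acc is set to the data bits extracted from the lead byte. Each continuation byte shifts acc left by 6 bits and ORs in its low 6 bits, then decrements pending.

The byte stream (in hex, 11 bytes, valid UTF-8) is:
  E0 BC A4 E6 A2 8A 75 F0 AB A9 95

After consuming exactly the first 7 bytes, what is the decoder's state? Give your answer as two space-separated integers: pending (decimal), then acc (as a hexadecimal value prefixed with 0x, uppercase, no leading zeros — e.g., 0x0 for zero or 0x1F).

Byte[0]=E0: 3-byte lead. pending=2, acc=0x0
Byte[1]=BC: continuation. acc=(acc<<6)|0x3C=0x3C, pending=1
Byte[2]=A4: continuation. acc=(acc<<6)|0x24=0xF24, pending=0
Byte[3]=E6: 3-byte lead. pending=2, acc=0x6
Byte[4]=A2: continuation. acc=(acc<<6)|0x22=0x1A2, pending=1
Byte[5]=8A: continuation. acc=(acc<<6)|0x0A=0x688A, pending=0
Byte[6]=75: 1-byte. pending=0, acc=0x0

Answer: 0 0x0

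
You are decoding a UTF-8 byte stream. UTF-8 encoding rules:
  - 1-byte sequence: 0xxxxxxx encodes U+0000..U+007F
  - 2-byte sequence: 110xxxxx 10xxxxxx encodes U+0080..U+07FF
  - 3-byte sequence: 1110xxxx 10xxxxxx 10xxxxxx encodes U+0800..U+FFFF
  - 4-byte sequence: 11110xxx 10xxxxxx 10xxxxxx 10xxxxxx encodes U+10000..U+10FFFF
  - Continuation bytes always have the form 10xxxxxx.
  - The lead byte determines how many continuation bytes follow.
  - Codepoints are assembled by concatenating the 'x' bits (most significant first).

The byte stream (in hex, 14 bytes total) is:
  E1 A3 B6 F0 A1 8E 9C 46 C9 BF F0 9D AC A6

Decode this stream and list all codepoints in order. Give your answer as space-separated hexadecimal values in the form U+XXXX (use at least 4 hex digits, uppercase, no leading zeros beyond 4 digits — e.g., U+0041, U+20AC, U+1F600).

Answer: U+18F6 U+2139C U+0046 U+027F U+1DB26

Derivation:
Byte[0]=E1: 3-byte lead, need 2 cont bytes. acc=0x1
Byte[1]=A3: continuation. acc=(acc<<6)|0x23=0x63
Byte[2]=B6: continuation. acc=(acc<<6)|0x36=0x18F6
Completed: cp=U+18F6 (starts at byte 0)
Byte[3]=F0: 4-byte lead, need 3 cont bytes. acc=0x0
Byte[4]=A1: continuation. acc=(acc<<6)|0x21=0x21
Byte[5]=8E: continuation. acc=(acc<<6)|0x0E=0x84E
Byte[6]=9C: continuation. acc=(acc<<6)|0x1C=0x2139C
Completed: cp=U+2139C (starts at byte 3)
Byte[7]=46: 1-byte ASCII. cp=U+0046
Byte[8]=C9: 2-byte lead, need 1 cont bytes. acc=0x9
Byte[9]=BF: continuation. acc=(acc<<6)|0x3F=0x27F
Completed: cp=U+027F (starts at byte 8)
Byte[10]=F0: 4-byte lead, need 3 cont bytes. acc=0x0
Byte[11]=9D: continuation. acc=(acc<<6)|0x1D=0x1D
Byte[12]=AC: continuation. acc=(acc<<6)|0x2C=0x76C
Byte[13]=A6: continuation. acc=(acc<<6)|0x26=0x1DB26
Completed: cp=U+1DB26 (starts at byte 10)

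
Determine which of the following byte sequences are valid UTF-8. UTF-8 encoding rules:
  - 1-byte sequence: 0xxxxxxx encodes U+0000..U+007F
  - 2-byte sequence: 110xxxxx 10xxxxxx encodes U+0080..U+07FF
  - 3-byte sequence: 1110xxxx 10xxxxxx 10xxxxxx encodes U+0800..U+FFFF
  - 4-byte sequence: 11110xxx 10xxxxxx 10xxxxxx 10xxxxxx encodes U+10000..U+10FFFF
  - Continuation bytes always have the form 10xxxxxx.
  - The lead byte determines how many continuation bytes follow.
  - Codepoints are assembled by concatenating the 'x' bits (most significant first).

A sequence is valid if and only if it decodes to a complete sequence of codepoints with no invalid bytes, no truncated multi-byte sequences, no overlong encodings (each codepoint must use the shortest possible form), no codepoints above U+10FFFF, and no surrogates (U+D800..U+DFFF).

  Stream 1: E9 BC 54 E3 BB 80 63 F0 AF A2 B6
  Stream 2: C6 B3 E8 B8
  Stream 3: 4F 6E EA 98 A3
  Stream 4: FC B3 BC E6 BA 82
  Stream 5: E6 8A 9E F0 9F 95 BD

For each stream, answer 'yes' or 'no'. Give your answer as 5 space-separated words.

Answer: no no yes no yes

Derivation:
Stream 1: error at byte offset 2. INVALID
Stream 2: error at byte offset 4. INVALID
Stream 3: decodes cleanly. VALID
Stream 4: error at byte offset 0. INVALID
Stream 5: decodes cleanly. VALID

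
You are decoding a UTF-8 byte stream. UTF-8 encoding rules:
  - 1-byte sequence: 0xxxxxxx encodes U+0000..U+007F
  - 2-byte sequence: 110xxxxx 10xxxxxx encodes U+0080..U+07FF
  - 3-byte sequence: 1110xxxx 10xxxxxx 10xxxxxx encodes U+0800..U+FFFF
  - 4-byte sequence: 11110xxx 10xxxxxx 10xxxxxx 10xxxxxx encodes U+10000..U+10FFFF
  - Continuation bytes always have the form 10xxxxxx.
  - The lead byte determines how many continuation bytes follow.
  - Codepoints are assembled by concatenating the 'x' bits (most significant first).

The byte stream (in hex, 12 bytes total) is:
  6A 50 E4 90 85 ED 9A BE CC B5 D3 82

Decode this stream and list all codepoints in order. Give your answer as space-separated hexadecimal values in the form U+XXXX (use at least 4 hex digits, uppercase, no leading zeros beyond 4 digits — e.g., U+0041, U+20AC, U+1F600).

Answer: U+006A U+0050 U+4405 U+D6BE U+0335 U+04C2

Derivation:
Byte[0]=6A: 1-byte ASCII. cp=U+006A
Byte[1]=50: 1-byte ASCII. cp=U+0050
Byte[2]=E4: 3-byte lead, need 2 cont bytes. acc=0x4
Byte[3]=90: continuation. acc=(acc<<6)|0x10=0x110
Byte[4]=85: continuation. acc=(acc<<6)|0x05=0x4405
Completed: cp=U+4405 (starts at byte 2)
Byte[5]=ED: 3-byte lead, need 2 cont bytes. acc=0xD
Byte[6]=9A: continuation. acc=(acc<<6)|0x1A=0x35A
Byte[7]=BE: continuation. acc=(acc<<6)|0x3E=0xD6BE
Completed: cp=U+D6BE (starts at byte 5)
Byte[8]=CC: 2-byte lead, need 1 cont bytes. acc=0xC
Byte[9]=B5: continuation. acc=(acc<<6)|0x35=0x335
Completed: cp=U+0335 (starts at byte 8)
Byte[10]=D3: 2-byte lead, need 1 cont bytes. acc=0x13
Byte[11]=82: continuation. acc=(acc<<6)|0x02=0x4C2
Completed: cp=U+04C2 (starts at byte 10)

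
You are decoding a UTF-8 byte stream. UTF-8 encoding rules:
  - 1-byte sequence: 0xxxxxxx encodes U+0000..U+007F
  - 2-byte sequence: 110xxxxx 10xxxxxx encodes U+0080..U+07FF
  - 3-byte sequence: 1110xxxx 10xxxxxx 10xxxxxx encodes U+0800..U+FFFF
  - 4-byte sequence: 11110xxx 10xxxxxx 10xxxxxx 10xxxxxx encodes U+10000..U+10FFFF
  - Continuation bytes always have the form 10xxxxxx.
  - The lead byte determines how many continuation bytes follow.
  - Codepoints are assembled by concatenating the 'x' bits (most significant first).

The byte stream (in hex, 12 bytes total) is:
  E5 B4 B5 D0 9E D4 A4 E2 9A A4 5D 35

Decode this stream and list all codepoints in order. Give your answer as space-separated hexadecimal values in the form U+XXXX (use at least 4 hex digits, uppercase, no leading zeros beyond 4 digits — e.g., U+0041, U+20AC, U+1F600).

Answer: U+5D35 U+041E U+0524 U+26A4 U+005D U+0035

Derivation:
Byte[0]=E5: 3-byte lead, need 2 cont bytes. acc=0x5
Byte[1]=B4: continuation. acc=(acc<<6)|0x34=0x174
Byte[2]=B5: continuation. acc=(acc<<6)|0x35=0x5D35
Completed: cp=U+5D35 (starts at byte 0)
Byte[3]=D0: 2-byte lead, need 1 cont bytes. acc=0x10
Byte[4]=9E: continuation. acc=(acc<<6)|0x1E=0x41E
Completed: cp=U+041E (starts at byte 3)
Byte[5]=D4: 2-byte lead, need 1 cont bytes. acc=0x14
Byte[6]=A4: continuation. acc=(acc<<6)|0x24=0x524
Completed: cp=U+0524 (starts at byte 5)
Byte[7]=E2: 3-byte lead, need 2 cont bytes. acc=0x2
Byte[8]=9A: continuation. acc=(acc<<6)|0x1A=0x9A
Byte[9]=A4: continuation. acc=(acc<<6)|0x24=0x26A4
Completed: cp=U+26A4 (starts at byte 7)
Byte[10]=5D: 1-byte ASCII. cp=U+005D
Byte[11]=35: 1-byte ASCII. cp=U+0035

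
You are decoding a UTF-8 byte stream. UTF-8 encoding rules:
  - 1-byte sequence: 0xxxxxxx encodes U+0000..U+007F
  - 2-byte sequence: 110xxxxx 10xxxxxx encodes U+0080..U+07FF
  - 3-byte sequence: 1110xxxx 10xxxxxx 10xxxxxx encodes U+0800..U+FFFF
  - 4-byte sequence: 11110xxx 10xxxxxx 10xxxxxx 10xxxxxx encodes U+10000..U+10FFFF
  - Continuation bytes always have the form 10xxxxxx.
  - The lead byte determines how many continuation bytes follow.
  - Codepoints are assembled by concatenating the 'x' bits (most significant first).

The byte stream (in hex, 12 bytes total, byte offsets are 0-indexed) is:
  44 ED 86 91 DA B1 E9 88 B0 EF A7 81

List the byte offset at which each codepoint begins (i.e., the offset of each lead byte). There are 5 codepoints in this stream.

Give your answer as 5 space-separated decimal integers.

Answer: 0 1 4 6 9

Derivation:
Byte[0]=44: 1-byte ASCII. cp=U+0044
Byte[1]=ED: 3-byte lead, need 2 cont bytes. acc=0xD
Byte[2]=86: continuation. acc=(acc<<6)|0x06=0x346
Byte[3]=91: continuation. acc=(acc<<6)|0x11=0xD191
Completed: cp=U+D191 (starts at byte 1)
Byte[4]=DA: 2-byte lead, need 1 cont bytes. acc=0x1A
Byte[5]=B1: continuation. acc=(acc<<6)|0x31=0x6B1
Completed: cp=U+06B1 (starts at byte 4)
Byte[6]=E9: 3-byte lead, need 2 cont bytes. acc=0x9
Byte[7]=88: continuation. acc=(acc<<6)|0x08=0x248
Byte[8]=B0: continuation. acc=(acc<<6)|0x30=0x9230
Completed: cp=U+9230 (starts at byte 6)
Byte[9]=EF: 3-byte lead, need 2 cont bytes. acc=0xF
Byte[10]=A7: continuation. acc=(acc<<6)|0x27=0x3E7
Byte[11]=81: continuation. acc=(acc<<6)|0x01=0xF9C1
Completed: cp=U+F9C1 (starts at byte 9)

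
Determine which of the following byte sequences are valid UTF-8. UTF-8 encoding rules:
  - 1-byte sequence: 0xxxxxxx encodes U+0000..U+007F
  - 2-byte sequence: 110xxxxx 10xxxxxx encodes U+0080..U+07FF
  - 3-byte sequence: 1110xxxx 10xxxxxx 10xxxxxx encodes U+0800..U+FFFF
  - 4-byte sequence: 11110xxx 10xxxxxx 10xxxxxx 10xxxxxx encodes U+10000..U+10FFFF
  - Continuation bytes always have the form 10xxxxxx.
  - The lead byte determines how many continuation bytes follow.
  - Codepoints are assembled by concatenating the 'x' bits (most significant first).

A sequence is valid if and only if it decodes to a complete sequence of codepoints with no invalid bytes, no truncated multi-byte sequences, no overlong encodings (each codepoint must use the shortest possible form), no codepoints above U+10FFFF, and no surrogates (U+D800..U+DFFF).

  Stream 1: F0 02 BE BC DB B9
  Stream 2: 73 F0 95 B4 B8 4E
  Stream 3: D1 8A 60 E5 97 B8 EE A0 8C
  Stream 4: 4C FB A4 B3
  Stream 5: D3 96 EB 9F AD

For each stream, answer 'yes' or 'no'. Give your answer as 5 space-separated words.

Stream 1: error at byte offset 1. INVALID
Stream 2: decodes cleanly. VALID
Stream 3: decodes cleanly. VALID
Stream 4: error at byte offset 1. INVALID
Stream 5: decodes cleanly. VALID

Answer: no yes yes no yes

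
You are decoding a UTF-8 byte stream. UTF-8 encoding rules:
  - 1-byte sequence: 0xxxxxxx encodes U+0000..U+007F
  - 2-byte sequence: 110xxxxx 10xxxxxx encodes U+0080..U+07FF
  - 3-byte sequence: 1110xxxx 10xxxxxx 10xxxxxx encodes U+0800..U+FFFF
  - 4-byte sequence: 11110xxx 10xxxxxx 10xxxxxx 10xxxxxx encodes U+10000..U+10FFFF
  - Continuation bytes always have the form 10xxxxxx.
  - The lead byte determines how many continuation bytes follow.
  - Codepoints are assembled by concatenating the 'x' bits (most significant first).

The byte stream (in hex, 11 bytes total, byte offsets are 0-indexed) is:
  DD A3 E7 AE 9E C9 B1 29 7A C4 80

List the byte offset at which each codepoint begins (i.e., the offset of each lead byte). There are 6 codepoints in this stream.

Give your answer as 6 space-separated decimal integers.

Answer: 0 2 5 7 8 9

Derivation:
Byte[0]=DD: 2-byte lead, need 1 cont bytes. acc=0x1D
Byte[1]=A3: continuation. acc=(acc<<6)|0x23=0x763
Completed: cp=U+0763 (starts at byte 0)
Byte[2]=E7: 3-byte lead, need 2 cont bytes. acc=0x7
Byte[3]=AE: continuation. acc=(acc<<6)|0x2E=0x1EE
Byte[4]=9E: continuation. acc=(acc<<6)|0x1E=0x7B9E
Completed: cp=U+7B9E (starts at byte 2)
Byte[5]=C9: 2-byte lead, need 1 cont bytes. acc=0x9
Byte[6]=B1: continuation. acc=(acc<<6)|0x31=0x271
Completed: cp=U+0271 (starts at byte 5)
Byte[7]=29: 1-byte ASCII. cp=U+0029
Byte[8]=7A: 1-byte ASCII. cp=U+007A
Byte[9]=C4: 2-byte lead, need 1 cont bytes. acc=0x4
Byte[10]=80: continuation. acc=(acc<<6)|0x00=0x100
Completed: cp=U+0100 (starts at byte 9)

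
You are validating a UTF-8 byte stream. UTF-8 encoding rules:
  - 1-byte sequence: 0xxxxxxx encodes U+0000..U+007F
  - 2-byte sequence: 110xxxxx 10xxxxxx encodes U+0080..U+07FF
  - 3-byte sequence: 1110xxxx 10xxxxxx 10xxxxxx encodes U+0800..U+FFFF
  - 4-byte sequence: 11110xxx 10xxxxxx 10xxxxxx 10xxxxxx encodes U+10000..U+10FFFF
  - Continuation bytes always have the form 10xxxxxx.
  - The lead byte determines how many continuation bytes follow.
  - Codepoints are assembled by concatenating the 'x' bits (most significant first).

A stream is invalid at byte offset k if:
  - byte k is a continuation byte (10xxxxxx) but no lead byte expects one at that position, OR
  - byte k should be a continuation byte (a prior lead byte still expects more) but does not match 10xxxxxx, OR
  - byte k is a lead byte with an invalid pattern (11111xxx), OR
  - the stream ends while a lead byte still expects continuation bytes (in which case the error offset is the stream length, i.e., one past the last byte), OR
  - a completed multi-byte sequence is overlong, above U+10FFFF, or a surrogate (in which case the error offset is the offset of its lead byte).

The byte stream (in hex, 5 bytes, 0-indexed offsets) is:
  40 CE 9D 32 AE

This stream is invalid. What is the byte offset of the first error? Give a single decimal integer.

Answer: 4

Derivation:
Byte[0]=40: 1-byte ASCII. cp=U+0040
Byte[1]=CE: 2-byte lead, need 1 cont bytes. acc=0xE
Byte[2]=9D: continuation. acc=(acc<<6)|0x1D=0x39D
Completed: cp=U+039D (starts at byte 1)
Byte[3]=32: 1-byte ASCII. cp=U+0032
Byte[4]=AE: INVALID lead byte (not 0xxx/110x/1110/11110)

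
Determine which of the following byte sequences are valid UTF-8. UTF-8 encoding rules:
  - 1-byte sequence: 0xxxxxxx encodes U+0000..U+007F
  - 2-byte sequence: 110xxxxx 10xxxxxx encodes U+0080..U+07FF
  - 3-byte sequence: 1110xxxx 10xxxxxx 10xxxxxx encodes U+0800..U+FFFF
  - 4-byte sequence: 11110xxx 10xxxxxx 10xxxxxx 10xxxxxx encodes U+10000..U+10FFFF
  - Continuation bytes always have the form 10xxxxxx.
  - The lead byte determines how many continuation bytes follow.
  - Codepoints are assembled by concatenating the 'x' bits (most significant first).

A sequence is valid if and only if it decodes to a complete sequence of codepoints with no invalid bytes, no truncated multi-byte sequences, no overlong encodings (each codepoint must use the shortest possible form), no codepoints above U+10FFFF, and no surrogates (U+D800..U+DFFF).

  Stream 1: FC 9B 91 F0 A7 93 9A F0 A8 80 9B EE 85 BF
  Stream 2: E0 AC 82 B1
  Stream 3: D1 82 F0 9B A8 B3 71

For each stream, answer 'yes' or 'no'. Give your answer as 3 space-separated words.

Stream 1: error at byte offset 0. INVALID
Stream 2: error at byte offset 3. INVALID
Stream 3: decodes cleanly. VALID

Answer: no no yes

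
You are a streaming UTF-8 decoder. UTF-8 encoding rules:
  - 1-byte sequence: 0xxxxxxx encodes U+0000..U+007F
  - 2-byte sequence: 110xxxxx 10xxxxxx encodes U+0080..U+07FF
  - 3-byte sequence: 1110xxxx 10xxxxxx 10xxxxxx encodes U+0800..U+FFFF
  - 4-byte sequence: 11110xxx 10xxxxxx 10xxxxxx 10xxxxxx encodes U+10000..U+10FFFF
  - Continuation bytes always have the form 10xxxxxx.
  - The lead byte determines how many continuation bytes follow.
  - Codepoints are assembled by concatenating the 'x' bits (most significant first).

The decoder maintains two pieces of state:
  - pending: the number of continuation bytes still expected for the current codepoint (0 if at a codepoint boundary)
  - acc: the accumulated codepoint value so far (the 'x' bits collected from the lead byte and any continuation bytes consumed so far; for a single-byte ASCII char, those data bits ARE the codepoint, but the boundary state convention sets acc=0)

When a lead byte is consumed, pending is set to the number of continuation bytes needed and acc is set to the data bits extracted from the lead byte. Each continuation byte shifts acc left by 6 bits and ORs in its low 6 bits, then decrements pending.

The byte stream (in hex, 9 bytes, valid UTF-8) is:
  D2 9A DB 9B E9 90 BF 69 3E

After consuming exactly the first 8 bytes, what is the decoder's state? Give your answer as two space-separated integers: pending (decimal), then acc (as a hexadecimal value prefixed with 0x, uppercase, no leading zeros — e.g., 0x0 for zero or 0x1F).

Byte[0]=D2: 2-byte lead. pending=1, acc=0x12
Byte[1]=9A: continuation. acc=(acc<<6)|0x1A=0x49A, pending=0
Byte[2]=DB: 2-byte lead. pending=1, acc=0x1B
Byte[3]=9B: continuation. acc=(acc<<6)|0x1B=0x6DB, pending=0
Byte[4]=E9: 3-byte lead. pending=2, acc=0x9
Byte[5]=90: continuation. acc=(acc<<6)|0x10=0x250, pending=1
Byte[6]=BF: continuation. acc=(acc<<6)|0x3F=0x943F, pending=0
Byte[7]=69: 1-byte. pending=0, acc=0x0

Answer: 0 0x0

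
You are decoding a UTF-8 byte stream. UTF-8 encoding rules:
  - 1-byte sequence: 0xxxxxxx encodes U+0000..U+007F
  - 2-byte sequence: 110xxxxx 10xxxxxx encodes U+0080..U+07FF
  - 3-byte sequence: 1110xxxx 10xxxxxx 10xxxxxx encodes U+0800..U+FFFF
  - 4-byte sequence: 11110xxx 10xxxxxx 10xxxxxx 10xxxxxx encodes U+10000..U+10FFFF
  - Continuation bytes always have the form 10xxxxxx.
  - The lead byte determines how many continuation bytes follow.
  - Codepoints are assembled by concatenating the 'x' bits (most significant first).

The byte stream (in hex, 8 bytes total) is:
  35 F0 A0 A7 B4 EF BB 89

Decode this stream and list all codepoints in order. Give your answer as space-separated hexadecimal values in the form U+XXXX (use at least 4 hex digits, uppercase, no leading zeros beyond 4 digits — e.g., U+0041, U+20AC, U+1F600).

Answer: U+0035 U+209F4 U+FEC9

Derivation:
Byte[0]=35: 1-byte ASCII. cp=U+0035
Byte[1]=F0: 4-byte lead, need 3 cont bytes. acc=0x0
Byte[2]=A0: continuation. acc=(acc<<6)|0x20=0x20
Byte[3]=A7: continuation. acc=(acc<<6)|0x27=0x827
Byte[4]=B4: continuation. acc=(acc<<6)|0x34=0x209F4
Completed: cp=U+209F4 (starts at byte 1)
Byte[5]=EF: 3-byte lead, need 2 cont bytes. acc=0xF
Byte[6]=BB: continuation. acc=(acc<<6)|0x3B=0x3FB
Byte[7]=89: continuation. acc=(acc<<6)|0x09=0xFEC9
Completed: cp=U+FEC9 (starts at byte 5)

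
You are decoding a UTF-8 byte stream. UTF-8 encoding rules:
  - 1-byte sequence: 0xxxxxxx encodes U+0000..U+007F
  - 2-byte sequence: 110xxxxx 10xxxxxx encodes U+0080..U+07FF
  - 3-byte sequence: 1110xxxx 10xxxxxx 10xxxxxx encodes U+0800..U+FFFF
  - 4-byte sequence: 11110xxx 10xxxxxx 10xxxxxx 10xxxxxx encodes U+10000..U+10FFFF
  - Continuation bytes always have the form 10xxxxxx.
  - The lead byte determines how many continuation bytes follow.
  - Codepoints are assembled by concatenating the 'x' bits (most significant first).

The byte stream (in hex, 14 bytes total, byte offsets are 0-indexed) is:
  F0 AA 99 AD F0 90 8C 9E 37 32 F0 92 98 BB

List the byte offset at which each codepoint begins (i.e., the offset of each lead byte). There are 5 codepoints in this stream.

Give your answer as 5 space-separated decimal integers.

Byte[0]=F0: 4-byte lead, need 3 cont bytes. acc=0x0
Byte[1]=AA: continuation. acc=(acc<<6)|0x2A=0x2A
Byte[2]=99: continuation. acc=(acc<<6)|0x19=0xA99
Byte[3]=AD: continuation. acc=(acc<<6)|0x2D=0x2A66D
Completed: cp=U+2A66D (starts at byte 0)
Byte[4]=F0: 4-byte lead, need 3 cont bytes. acc=0x0
Byte[5]=90: continuation. acc=(acc<<6)|0x10=0x10
Byte[6]=8C: continuation. acc=(acc<<6)|0x0C=0x40C
Byte[7]=9E: continuation. acc=(acc<<6)|0x1E=0x1031E
Completed: cp=U+1031E (starts at byte 4)
Byte[8]=37: 1-byte ASCII. cp=U+0037
Byte[9]=32: 1-byte ASCII. cp=U+0032
Byte[10]=F0: 4-byte lead, need 3 cont bytes. acc=0x0
Byte[11]=92: continuation. acc=(acc<<6)|0x12=0x12
Byte[12]=98: continuation. acc=(acc<<6)|0x18=0x498
Byte[13]=BB: continuation. acc=(acc<<6)|0x3B=0x1263B
Completed: cp=U+1263B (starts at byte 10)

Answer: 0 4 8 9 10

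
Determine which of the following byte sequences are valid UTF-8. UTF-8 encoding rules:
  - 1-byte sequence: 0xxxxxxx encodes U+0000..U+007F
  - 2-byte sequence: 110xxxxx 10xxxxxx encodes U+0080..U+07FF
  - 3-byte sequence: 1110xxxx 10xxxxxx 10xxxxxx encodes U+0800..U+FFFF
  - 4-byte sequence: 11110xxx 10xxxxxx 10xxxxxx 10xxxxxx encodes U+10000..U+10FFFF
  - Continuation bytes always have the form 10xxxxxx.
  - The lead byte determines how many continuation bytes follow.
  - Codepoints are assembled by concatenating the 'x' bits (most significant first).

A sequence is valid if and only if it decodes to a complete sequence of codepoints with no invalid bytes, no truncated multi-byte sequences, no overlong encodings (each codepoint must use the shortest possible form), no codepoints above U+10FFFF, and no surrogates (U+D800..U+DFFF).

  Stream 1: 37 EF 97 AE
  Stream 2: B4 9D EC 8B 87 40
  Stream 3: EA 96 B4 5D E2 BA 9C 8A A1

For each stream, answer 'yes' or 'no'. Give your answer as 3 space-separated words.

Answer: yes no no

Derivation:
Stream 1: decodes cleanly. VALID
Stream 2: error at byte offset 0. INVALID
Stream 3: error at byte offset 7. INVALID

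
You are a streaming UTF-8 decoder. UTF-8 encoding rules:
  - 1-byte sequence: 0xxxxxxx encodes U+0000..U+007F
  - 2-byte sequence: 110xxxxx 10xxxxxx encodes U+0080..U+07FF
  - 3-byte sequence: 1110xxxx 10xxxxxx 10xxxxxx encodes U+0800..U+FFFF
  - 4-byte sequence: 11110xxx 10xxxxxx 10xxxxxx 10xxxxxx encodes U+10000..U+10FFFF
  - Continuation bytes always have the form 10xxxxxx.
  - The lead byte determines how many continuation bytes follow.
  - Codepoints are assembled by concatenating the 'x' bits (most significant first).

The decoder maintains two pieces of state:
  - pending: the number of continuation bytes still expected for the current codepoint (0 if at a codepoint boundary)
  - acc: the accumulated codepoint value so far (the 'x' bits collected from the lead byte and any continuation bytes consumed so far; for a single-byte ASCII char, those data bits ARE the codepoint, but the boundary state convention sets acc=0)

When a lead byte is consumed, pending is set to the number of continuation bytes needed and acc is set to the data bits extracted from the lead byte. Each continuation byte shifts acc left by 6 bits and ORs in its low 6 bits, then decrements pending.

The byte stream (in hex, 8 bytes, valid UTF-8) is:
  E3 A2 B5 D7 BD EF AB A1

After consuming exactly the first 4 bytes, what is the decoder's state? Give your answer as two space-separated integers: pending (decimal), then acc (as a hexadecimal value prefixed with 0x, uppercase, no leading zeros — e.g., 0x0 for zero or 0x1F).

Answer: 1 0x17

Derivation:
Byte[0]=E3: 3-byte lead. pending=2, acc=0x3
Byte[1]=A2: continuation. acc=(acc<<6)|0x22=0xE2, pending=1
Byte[2]=B5: continuation. acc=(acc<<6)|0x35=0x38B5, pending=0
Byte[3]=D7: 2-byte lead. pending=1, acc=0x17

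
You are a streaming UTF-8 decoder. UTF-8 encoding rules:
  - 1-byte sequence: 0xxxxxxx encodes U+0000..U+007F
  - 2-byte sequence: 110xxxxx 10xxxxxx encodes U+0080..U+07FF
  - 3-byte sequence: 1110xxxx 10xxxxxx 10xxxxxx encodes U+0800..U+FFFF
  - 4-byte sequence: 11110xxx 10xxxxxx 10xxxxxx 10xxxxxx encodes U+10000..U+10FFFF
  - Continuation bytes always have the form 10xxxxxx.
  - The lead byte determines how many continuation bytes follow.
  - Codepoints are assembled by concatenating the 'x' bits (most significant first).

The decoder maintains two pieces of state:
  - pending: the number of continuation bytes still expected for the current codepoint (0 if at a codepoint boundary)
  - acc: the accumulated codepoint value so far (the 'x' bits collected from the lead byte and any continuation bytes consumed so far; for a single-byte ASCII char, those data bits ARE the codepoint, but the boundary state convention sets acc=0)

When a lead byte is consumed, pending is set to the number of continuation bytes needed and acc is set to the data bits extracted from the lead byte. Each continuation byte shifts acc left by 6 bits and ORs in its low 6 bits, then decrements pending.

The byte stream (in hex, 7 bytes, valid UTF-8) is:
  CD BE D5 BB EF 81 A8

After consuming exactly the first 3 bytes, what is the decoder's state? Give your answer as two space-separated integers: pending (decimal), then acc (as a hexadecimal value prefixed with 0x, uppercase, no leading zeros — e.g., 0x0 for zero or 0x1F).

Byte[0]=CD: 2-byte lead. pending=1, acc=0xD
Byte[1]=BE: continuation. acc=(acc<<6)|0x3E=0x37E, pending=0
Byte[2]=D5: 2-byte lead. pending=1, acc=0x15

Answer: 1 0x15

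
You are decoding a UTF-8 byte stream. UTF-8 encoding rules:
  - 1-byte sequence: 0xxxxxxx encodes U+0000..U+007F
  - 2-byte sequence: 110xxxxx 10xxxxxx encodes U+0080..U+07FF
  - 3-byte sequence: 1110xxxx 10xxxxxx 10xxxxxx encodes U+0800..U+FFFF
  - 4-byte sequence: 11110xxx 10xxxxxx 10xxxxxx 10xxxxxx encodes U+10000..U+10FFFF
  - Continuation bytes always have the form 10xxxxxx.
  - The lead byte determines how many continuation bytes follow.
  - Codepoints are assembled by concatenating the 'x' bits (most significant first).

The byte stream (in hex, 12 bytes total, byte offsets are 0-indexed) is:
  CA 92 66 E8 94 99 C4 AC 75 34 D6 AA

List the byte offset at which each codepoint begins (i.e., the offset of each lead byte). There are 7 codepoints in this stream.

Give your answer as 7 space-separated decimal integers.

Byte[0]=CA: 2-byte lead, need 1 cont bytes. acc=0xA
Byte[1]=92: continuation. acc=(acc<<6)|0x12=0x292
Completed: cp=U+0292 (starts at byte 0)
Byte[2]=66: 1-byte ASCII. cp=U+0066
Byte[3]=E8: 3-byte lead, need 2 cont bytes. acc=0x8
Byte[4]=94: continuation. acc=(acc<<6)|0x14=0x214
Byte[5]=99: continuation. acc=(acc<<6)|0x19=0x8519
Completed: cp=U+8519 (starts at byte 3)
Byte[6]=C4: 2-byte lead, need 1 cont bytes. acc=0x4
Byte[7]=AC: continuation. acc=(acc<<6)|0x2C=0x12C
Completed: cp=U+012C (starts at byte 6)
Byte[8]=75: 1-byte ASCII. cp=U+0075
Byte[9]=34: 1-byte ASCII. cp=U+0034
Byte[10]=D6: 2-byte lead, need 1 cont bytes. acc=0x16
Byte[11]=AA: continuation. acc=(acc<<6)|0x2A=0x5AA
Completed: cp=U+05AA (starts at byte 10)

Answer: 0 2 3 6 8 9 10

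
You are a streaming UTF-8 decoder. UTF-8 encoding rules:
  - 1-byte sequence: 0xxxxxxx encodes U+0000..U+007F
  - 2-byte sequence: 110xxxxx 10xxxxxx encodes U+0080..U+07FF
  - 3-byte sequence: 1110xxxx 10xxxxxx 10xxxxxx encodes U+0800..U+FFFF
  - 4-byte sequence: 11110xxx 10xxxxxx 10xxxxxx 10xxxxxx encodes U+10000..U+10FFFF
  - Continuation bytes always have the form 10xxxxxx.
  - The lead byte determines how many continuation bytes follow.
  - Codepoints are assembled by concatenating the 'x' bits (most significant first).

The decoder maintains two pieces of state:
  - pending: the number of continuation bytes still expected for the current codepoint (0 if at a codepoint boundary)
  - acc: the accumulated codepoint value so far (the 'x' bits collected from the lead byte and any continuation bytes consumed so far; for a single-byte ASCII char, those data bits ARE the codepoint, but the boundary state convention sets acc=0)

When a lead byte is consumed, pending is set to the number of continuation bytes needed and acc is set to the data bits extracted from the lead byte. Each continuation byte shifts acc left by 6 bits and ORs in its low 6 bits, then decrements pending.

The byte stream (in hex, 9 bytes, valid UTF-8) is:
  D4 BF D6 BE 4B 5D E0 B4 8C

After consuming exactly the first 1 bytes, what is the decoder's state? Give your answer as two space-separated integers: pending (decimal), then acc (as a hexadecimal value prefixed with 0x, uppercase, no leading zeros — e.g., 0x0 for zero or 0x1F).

Answer: 1 0x14

Derivation:
Byte[0]=D4: 2-byte lead. pending=1, acc=0x14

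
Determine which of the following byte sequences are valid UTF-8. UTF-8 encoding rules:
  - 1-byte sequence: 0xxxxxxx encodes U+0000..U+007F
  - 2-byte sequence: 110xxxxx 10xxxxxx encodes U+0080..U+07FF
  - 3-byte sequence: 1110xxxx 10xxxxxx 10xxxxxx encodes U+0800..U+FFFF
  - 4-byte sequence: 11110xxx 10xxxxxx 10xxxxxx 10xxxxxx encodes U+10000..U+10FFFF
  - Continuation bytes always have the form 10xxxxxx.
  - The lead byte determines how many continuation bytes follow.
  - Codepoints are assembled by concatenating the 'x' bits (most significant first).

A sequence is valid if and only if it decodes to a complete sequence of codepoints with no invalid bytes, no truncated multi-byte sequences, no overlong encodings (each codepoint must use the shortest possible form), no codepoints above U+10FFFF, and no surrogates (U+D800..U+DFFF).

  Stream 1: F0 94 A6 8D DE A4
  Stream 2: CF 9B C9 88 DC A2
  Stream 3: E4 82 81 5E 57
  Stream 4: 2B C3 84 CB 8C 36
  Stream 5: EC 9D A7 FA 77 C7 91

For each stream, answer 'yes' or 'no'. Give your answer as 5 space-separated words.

Answer: yes yes yes yes no

Derivation:
Stream 1: decodes cleanly. VALID
Stream 2: decodes cleanly. VALID
Stream 3: decodes cleanly. VALID
Stream 4: decodes cleanly. VALID
Stream 5: error at byte offset 3. INVALID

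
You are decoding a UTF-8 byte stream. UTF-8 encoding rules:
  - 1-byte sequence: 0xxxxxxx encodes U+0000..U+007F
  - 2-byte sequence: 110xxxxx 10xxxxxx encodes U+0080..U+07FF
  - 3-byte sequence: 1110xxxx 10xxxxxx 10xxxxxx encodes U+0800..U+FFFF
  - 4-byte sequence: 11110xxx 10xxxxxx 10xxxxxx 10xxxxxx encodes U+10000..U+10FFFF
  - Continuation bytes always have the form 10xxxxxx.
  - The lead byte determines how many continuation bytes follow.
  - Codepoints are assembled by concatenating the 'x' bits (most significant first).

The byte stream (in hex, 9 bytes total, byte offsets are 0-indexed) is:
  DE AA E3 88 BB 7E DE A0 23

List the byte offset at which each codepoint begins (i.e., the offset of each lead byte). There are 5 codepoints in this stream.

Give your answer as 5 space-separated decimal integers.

Byte[0]=DE: 2-byte lead, need 1 cont bytes. acc=0x1E
Byte[1]=AA: continuation. acc=(acc<<6)|0x2A=0x7AA
Completed: cp=U+07AA (starts at byte 0)
Byte[2]=E3: 3-byte lead, need 2 cont bytes. acc=0x3
Byte[3]=88: continuation. acc=(acc<<6)|0x08=0xC8
Byte[4]=BB: continuation. acc=(acc<<6)|0x3B=0x323B
Completed: cp=U+323B (starts at byte 2)
Byte[5]=7E: 1-byte ASCII. cp=U+007E
Byte[6]=DE: 2-byte lead, need 1 cont bytes. acc=0x1E
Byte[7]=A0: continuation. acc=(acc<<6)|0x20=0x7A0
Completed: cp=U+07A0 (starts at byte 6)
Byte[8]=23: 1-byte ASCII. cp=U+0023

Answer: 0 2 5 6 8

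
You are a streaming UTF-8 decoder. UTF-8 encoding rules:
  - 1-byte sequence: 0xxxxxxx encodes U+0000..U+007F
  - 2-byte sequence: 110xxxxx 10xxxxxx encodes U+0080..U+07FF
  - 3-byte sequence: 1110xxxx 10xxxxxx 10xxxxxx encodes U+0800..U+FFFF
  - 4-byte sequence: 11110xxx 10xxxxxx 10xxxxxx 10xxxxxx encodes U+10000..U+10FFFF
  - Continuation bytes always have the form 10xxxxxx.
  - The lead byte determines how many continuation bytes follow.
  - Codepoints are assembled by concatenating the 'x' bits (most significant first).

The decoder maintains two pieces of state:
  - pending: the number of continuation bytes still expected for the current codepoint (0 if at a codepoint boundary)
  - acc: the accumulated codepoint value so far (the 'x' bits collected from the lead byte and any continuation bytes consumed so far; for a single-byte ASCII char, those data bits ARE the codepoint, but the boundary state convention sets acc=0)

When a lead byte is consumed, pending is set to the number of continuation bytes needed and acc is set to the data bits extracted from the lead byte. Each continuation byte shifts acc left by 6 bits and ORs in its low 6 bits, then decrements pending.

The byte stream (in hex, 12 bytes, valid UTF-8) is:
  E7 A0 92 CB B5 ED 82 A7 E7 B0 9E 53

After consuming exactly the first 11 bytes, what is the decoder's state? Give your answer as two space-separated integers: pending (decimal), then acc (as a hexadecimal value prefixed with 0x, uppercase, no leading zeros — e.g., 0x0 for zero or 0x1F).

Byte[0]=E7: 3-byte lead. pending=2, acc=0x7
Byte[1]=A0: continuation. acc=(acc<<6)|0x20=0x1E0, pending=1
Byte[2]=92: continuation. acc=(acc<<6)|0x12=0x7812, pending=0
Byte[3]=CB: 2-byte lead. pending=1, acc=0xB
Byte[4]=B5: continuation. acc=(acc<<6)|0x35=0x2F5, pending=0
Byte[5]=ED: 3-byte lead. pending=2, acc=0xD
Byte[6]=82: continuation. acc=(acc<<6)|0x02=0x342, pending=1
Byte[7]=A7: continuation. acc=(acc<<6)|0x27=0xD0A7, pending=0
Byte[8]=E7: 3-byte lead. pending=2, acc=0x7
Byte[9]=B0: continuation. acc=(acc<<6)|0x30=0x1F0, pending=1
Byte[10]=9E: continuation. acc=(acc<<6)|0x1E=0x7C1E, pending=0

Answer: 0 0x7C1E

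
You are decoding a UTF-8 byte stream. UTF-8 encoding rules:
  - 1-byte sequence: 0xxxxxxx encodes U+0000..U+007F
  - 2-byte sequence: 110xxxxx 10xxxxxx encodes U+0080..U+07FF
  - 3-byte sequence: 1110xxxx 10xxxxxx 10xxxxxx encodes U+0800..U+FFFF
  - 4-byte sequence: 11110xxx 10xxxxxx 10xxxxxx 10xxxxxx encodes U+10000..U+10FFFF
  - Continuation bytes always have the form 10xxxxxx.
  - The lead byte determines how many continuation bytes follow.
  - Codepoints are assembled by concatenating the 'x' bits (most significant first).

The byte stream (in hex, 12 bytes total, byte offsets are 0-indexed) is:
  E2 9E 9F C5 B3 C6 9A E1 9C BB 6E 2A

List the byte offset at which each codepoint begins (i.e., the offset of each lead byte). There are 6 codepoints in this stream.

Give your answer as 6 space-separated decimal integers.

Answer: 0 3 5 7 10 11

Derivation:
Byte[0]=E2: 3-byte lead, need 2 cont bytes. acc=0x2
Byte[1]=9E: continuation. acc=(acc<<6)|0x1E=0x9E
Byte[2]=9F: continuation. acc=(acc<<6)|0x1F=0x279F
Completed: cp=U+279F (starts at byte 0)
Byte[3]=C5: 2-byte lead, need 1 cont bytes. acc=0x5
Byte[4]=B3: continuation. acc=(acc<<6)|0x33=0x173
Completed: cp=U+0173 (starts at byte 3)
Byte[5]=C6: 2-byte lead, need 1 cont bytes. acc=0x6
Byte[6]=9A: continuation. acc=(acc<<6)|0x1A=0x19A
Completed: cp=U+019A (starts at byte 5)
Byte[7]=E1: 3-byte lead, need 2 cont bytes. acc=0x1
Byte[8]=9C: continuation. acc=(acc<<6)|0x1C=0x5C
Byte[9]=BB: continuation. acc=(acc<<6)|0x3B=0x173B
Completed: cp=U+173B (starts at byte 7)
Byte[10]=6E: 1-byte ASCII. cp=U+006E
Byte[11]=2A: 1-byte ASCII. cp=U+002A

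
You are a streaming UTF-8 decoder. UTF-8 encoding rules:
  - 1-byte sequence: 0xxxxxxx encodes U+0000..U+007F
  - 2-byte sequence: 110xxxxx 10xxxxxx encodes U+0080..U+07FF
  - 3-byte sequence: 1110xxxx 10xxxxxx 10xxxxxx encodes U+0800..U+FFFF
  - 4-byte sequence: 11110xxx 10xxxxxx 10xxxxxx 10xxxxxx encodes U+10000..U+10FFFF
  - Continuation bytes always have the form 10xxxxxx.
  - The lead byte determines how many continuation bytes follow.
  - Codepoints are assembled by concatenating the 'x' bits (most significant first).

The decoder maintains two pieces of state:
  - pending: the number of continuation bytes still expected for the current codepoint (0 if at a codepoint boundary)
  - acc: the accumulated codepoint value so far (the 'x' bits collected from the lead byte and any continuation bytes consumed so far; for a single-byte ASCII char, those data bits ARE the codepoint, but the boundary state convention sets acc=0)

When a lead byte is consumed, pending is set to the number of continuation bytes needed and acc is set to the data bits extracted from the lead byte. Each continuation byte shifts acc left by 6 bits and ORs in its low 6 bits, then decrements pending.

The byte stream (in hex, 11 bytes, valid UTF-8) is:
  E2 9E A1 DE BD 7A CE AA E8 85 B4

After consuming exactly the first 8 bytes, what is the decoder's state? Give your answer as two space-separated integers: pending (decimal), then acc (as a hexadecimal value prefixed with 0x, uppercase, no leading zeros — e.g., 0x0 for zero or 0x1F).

Answer: 0 0x3AA

Derivation:
Byte[0]=E2: 3-byte lead. pending=2, acc=0x2
Byte[1]=9E: continuation. acc=(acc<<6)|0x1E=0x9E, pending=1
Byte[2]=A1: continuation. acc=(acc<<6)|0x21=0x27A1, pending=0
Byte[3]=DE: 2-byte lead. pending=1, acc=0x1E
Byte[4]=BD: continuation. acc=(acc<<6)|0x3D=0x7BD, pending=0
Byte[5]=7A: 1-byte. pending=0, acc=0x0
Byte[6]=CE: 2-byte lead. pending=1, acc=0xE
Byte[7]=AA: continuation. acc=(acc<<6)|0x2A=0x3AA, pending=0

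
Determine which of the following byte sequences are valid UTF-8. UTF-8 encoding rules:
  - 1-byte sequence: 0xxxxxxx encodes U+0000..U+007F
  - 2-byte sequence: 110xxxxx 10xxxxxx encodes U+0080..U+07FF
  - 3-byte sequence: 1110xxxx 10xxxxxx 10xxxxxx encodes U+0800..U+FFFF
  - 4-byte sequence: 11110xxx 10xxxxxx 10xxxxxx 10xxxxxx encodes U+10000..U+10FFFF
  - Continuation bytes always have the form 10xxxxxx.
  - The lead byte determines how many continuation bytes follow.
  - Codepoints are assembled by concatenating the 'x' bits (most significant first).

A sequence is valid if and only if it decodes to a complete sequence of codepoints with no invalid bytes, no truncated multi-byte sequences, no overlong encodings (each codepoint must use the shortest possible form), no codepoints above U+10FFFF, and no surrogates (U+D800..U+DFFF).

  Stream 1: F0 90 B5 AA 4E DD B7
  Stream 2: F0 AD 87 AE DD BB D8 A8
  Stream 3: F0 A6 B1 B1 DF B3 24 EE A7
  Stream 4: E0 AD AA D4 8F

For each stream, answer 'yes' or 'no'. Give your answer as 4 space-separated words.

Answer: yes yes no yes

Derivation:
Stream 1: decodes cleanly. VALID
Stream 2: decodes cleanly. VALID
Stream 3: error at byte offset 9. INVALID
Stream 4: decodes cleanly. VALID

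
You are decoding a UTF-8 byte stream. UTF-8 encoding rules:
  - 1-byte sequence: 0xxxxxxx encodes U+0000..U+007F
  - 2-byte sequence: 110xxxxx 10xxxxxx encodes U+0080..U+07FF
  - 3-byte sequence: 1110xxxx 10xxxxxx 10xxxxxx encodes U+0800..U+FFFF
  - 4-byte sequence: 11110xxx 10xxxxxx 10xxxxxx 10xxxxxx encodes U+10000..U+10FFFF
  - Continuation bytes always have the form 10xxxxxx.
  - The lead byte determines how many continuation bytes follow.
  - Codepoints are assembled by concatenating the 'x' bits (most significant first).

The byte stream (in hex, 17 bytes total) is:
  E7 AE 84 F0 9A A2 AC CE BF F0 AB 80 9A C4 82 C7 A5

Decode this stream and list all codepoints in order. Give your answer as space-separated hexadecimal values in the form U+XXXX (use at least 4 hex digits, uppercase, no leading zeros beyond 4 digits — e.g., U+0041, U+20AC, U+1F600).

Byte[0]=E7: 3-byte lead, need 2 cont bytes. acc=0x7
Byte[1]=AE: continuation. acc=(acc<<6)|0x2E=0x1EE
Byte[2]=84: continuation. acc=(acc<<6)|0x04=0x7B84
Completed: cp=U+7B84 (starts at byte 0)
Byte[3]=F0: 4-byte lead, need 3 cont bytes. acc=0x0
Byte[4]=9A: continuation. acc=(acc<<6)|0x1A=0x1A
Byte[5]=A2: continuation. acc=(acc<<6)|0x22=0x6A2
Byte[6]=AC: continuation. acc=(acc<<6)|0x2C=0x1A8AC
Completed: cp=U+1A8AC (starts at byte 3)
Byte[7]=CE: 2-byte lead, need 1 cont bytes. acc=0xE
Byte[8]=BF: continuation. acc=(acc<<6)|0x3F=0x3BF
Completed: cp=U+03BF (starts at byte 7)
Byte[9]=F0: 4-byte lead, need 3 cont bytes. acc=0x0
Byte[10]=AB: continuation. acc=(acc<<6)|0x2B=0x2B
Byte[11]=80: continuation. acc=(acc<<6)|0x00=0xAC0
Byte[12]=9A: continuation. acc=(acc<<6)|0x1A=0x2B01A
Completed: cp=U+2B01A (starts at byte 9)
Byte[13]=C4: 2-byte lead, need 1 cont bytes. acc=0x4
Byte[14]=82: continuation. acc=(acc<<6)|0x02=0x102
Completed: cp=U+0102 (starts at byte 13)
Byte[15]=C7: 2-byte lead, need 1 cont bytes. acc=0x7
Byte[16]=A5: continuation. acc=(acc<<6)|0x25=0x1E5
Completed: cp=U+01E5 (starts at byte 15)

Answer: U+7B84 U+1A8AC U+03BF U+2B01A U+0102 U+01E5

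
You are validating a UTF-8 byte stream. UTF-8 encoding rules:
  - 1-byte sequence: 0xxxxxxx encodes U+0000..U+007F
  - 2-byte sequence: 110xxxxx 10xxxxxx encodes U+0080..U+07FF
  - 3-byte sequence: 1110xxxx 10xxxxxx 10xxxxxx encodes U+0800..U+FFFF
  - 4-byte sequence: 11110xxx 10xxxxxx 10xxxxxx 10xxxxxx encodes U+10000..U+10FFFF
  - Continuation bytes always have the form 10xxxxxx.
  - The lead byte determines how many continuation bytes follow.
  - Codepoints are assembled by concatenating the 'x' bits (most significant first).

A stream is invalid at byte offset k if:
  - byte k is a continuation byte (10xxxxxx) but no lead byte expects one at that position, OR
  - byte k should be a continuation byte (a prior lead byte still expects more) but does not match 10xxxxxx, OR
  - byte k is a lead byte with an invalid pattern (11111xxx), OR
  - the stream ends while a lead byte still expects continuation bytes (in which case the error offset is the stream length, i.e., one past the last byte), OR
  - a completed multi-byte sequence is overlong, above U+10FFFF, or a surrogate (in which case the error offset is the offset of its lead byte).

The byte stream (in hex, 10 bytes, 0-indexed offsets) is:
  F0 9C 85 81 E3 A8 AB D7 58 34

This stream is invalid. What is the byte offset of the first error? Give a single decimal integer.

Byte[0]=F0: 4-byte lead, need 3 cont bytes. acc=0x0
Byte[1]=9C: continuation. acc=(acc<<6)|0x1C=0x1C
Byte[2]=85: continuation. acc=(acc<<6)|0x05=0x705
Byte[3]=81: continuation. acc=(acc<<6)|0x01=0x1C141
Completed: cp=U+1C141 (starts at byte 0)
Byte[4]=E3: 3-byte lead, need 2 cont bytes. acc=0x3
Byte[5]=A8: continuation. acc=(acc<<6)|0x28=0xE8
Byte[6]=AB: continuation. acc=(acc<<6)|0x2B=0x3A2B
Completed: cp=U+3A2B (starts at byte 4)
Byte[7]=D7: 2-byte lead, need 1 cont bytes. acc=0x17
Byte[8]=58: expected 10xxxxxx continuation. INVALID

Answer: 8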